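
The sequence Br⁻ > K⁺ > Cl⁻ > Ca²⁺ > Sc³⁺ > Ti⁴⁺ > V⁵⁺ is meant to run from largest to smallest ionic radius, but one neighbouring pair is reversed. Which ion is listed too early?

K⁺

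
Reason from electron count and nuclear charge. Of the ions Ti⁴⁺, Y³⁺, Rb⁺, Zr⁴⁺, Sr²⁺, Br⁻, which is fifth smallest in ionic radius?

Work out protons and electrons: Ti⁴⁺ has 18 e⁻ (Z=22), Zr⁴⁺ has 36 e⁻ (Z=40), Y³⁺ has 36 e⁻ (Z=39), Sr²⁺ has 36 e⁻ (Z=38), Rb⁺ has 36 e⁻ (Z=37), Br⁻ has 36 e⁻ (Z=35). Ti⁴⁺ < Zr⁴⁺ (same group, period 4 vs 5); Zr⁴⁺ < Y³⁺ (isoelectronic, higher Z=40 is smaller); Y³⁺ < Sr²⁺ (isoelectronic, higher Z=39 is smaller); Sr²⁺ < Rb⁺ (isoelectronic, higher Z=38 is smaller); Rb⁺ < Br⁻ (both 36 e⁻, Z=37>35).
That gives Ti⁴⁺ < Zr⁴⁺ < Y³⁺ < Sr²⁺ < Rb⁺ < Br⁻. From the smallest end, number 5 is Rb⁺.

Rb⁺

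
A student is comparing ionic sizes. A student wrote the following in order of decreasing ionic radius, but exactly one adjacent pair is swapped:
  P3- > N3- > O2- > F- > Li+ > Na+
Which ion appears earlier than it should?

Li+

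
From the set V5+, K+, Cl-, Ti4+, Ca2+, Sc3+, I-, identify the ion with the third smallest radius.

First list Z and electron count for each: V5+: 18 e⁻, Z=23, Ti4+: 18 e⁻, Z=22, Sc3+: 18 e⁻, Z=21, Ca2+: 18 e⁻, Z=20, K+: 18 e⁻, Z=19, Cl-: 18 e⁻, Z=17, I-: 54 e⁻, Z=53. V5+ < Ti4+ (isoelectronic, higher Z=23 is smaller); Ti4+ < Sc3+ (both 18 e⁻, Z=22>21); Sc3+ < Ca2+ (isoelectronic, higher Z=21 is smaller); Ca2+ < K+ (isoelectronic, higher Z=20 is smaller); K+ < Cl- (isoelectronic, higher Z=19 is smaller); Cl- < I- (same group, period 3 vs 5).
Full ascending order: V5+ < Ti4+ < Sc3+ < Ca2+ < K+ < Cl- < I-. Counting from the smallest, position 3 is Sc3+.

Sc3+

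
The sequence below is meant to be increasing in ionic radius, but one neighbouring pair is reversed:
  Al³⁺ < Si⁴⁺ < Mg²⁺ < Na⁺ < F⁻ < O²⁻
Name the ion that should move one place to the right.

The pair Al³⁺, Si⁴⁺ is the wrong way round — both have 10 electrons but Z(Si)=14 > Z(Al)=13, so Si⁴⁺ should be the smaller of the two. All other adjacent pairs agree with periodic trends, so Al³⁺ is the misplaced ion.

Al³⁺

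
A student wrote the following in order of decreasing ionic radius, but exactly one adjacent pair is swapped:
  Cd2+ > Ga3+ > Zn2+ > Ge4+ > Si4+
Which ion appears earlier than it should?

Scanning neighbour by neighbour, only Ga3+/Zn2+ violates a trend: Ga3+ and Zn2+ share 28 electrons; the higher nuclear charge on Ga (Z=31) contracts it more, so Ga3+ < Zn2+. That makes Ga3+ the one sitting a position early relative to where it belongs.

Ga3+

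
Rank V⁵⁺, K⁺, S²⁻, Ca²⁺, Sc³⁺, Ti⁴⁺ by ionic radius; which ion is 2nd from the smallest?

Ti⁴⁺

These species are isoelectronic with 18 electrons. The only difference is the number of protons: V⁵⁺ (Z=23), Ti⁴⁺ (Z=22), Sc³⁺ (Z=21), Ca²⁺ (Z=20), K⁺ (Z=19), S²⁻ (Z=16). The strongest nuclear pull (V⁵⁺) gives the smallest ion.
That gives V⁵⁺ < Ti⁴⁺ < Sc³⁺ < Ca²⁺ < K⁺ < S²⁻. From the smallest end, number 2 is Ti⁴⁺.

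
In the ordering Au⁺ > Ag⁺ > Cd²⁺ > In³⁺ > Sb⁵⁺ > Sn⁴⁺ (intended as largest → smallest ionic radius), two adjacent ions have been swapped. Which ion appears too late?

Scanning neighbour by neighbour, only Sb⁵⁺/Sn⁴⁺ violates a trend: they are isoelectronic (46 e⁻) and Sb has more protons than Sn (51 vs 50), making Sb⁵⁺ smaller. That makes Sn⁴⁺ the one sitting a position late relative to where it belongs.

Sn⁴⁺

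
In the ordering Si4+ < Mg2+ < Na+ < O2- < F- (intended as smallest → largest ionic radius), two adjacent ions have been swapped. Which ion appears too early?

The pair O2-, F- is the wrong way round — F- and O2- share 10 electrons; the higher nuclear charge on F (Z=9) contracts it more, so F- < O2-. All other adjacent pairs agree with periodic trends, so O2- is the misplaced ion.

O2-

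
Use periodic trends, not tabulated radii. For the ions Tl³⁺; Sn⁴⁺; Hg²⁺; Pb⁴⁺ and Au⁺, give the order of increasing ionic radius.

Electron counts and nuclear charges: Sn⁴⁺ (Z=50, 46 e⁻), Pb⁴⁺ (Z=82, 78 e⁻), Tl³⁺ (Z=81, 78 e⁻), Hg²⁺ (Z=80, 78 e⁻), Au⁺ (Z=79, 78 e⁻). Sn⁴⁺ < Pb⁴⁺ (same group, 1 shell fewer); Pb⁴⁺ < Tl³⁺ (isoelectronic, higher Z=82 is smaller); Tl³⁺ < Hg²⁺ (both 78 e⁻, Z=81>80); Hg²⁺ < Au⁺ (isoelectronic, higher Z=80 is smaller).

Sn⁴⁺ < Pb⁴⁺ < Tl³⁺ < Hg²⁺ < Au⁺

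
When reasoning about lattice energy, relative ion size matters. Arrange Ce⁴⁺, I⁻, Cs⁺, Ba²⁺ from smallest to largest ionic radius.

Ce⁴⁺ < Ba²⁺ < Cs⁺ < I⁻

Each ion has 54 electrons. The ranking follows nuclear charge in reverse — greater Z gives a smaller radius. Ce⁴⁺ (Z=58), Ba²⁺ (Z=56), Cs⁺ (Z=55), I⁻ (Z=53).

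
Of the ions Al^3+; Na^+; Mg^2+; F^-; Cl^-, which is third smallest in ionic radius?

Tabulating Z and e⁻: Al^3+: 10 e⁻, Z=13, Mg^2+: 10 e⁻, Z=12, Na^+: 10 e⁻, Z=11, F^-: 10 e⁻, Z=9, Cl^-: 18 e⁻, Z=17. Al^3+ < Mg^2+ (isoelectronic, higher Z=13 is smaller); Mg^2+ < Na^+ (both 10 e⁻, Z=12>11); Na^+ < F^- (both 10 e⁻, Z=11>9); F^- < Cl^- (same group, period 2 vs 3).
So the order is Al^3+ < Mg^2+ < Na^+ < F^- < Cl^-; the 3rd-smallest ion is Na^+.

Na^+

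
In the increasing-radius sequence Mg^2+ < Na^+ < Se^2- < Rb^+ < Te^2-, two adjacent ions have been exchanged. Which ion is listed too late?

Rb^+

Compare adjacent ions: Rb^+ and Se^2- share 36 electrons; the higher nuclear charge on Rb (Z=37) contracts it more, so Rb^+ < Se^2- — yet in this increasing list Se^2- sits before Rb^+. Nothing else is reversed, so Rb^+ should move one place to the left.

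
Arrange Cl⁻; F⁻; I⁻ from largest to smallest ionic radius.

These ions sit in one column with identical charge. Each step down the periodic table adds a principal shell, increasing the radius.

I⁻ > Cl⁻ > F⁻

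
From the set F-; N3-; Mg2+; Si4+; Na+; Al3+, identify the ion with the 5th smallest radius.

F-

All of these have 10 electrons (isoelectronic). With the same electron cloud, the ion with the most protons pulls it in tightest. Nuclear charges: Si4+ (Z=14), Al3+ (Z=13), Mg2+ (Z=12), Na+ (Z=11), F- (Z=9), N3- (Z=7). Highest Z is smallest.
So the order is Si4+ < Al3+ < Mg2+ < Na+ < F- < N3-; the 5th-smallest ion is F-.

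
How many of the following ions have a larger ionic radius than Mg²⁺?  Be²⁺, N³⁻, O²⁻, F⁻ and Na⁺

4

Electron counts and nuclear charges: Be²⁺: 2 e⁻, Z=4, Mg²⁺: 10 e⁻, Z=12, Na⁺: 10 e⁻, Z=11, F⁻: 10 e⁻, Z=9, O²⁻: 10 e⁻, Z=8, N³⁻: 10 e⁻, Z=7. Be²⁺ < Mg²⁺ (same group, period 2 vs 3); Mg²⁺ < Na⁺ (both 10 e⁻, Z=12>11); Na⁺ < F⁻ (both 10 e⁻, Z=11>9); F⁻ < O²⁻ (isoelectronic, higher Z=9 is smaller); O²⁻ < N³⁻ (both 10 e⁻, Z=8>7).
Ordering all of them (including Mg²⁺) by radius gives Be²⁺ < Mg²⁺ < Na⁺ < F⁻ < O²⁻ < N³⁻. Count: 4.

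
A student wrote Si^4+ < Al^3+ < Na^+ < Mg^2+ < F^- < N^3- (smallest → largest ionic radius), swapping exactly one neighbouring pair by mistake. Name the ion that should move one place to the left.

Check each adjacent pair. Na^+ and Mg^2+ are reversed: they are isoelectronic (10 e⁻) and Mg has more protons than Na (12 vs 11), making Mg^2+ smaller. No other neighbouring pair contradicts the periodic trends, so Mg^2+ is the ion listed too late.

Mg^2+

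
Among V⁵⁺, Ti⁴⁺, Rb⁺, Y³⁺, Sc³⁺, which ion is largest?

Rb⁺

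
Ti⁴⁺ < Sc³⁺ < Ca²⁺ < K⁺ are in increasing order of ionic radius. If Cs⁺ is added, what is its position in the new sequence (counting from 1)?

Tabulating Z and e⁻: Ti⁴⁺ has 18 e⁻ (Z=22), Sc³⁺ has 18 e⁻ (Z=21), Ca²⁺ has 18 e⁻ (Z=20), K⁺ has 18 e⁻ (Z=19), Cs⁺ has 54 e⁻ (Z=55). Ti⁴⁺ < Sc³⁺ (isoelectronic, higher Z=22 is smaller); Sc³⁺ < Ca²⁺ (both 18 e⁻, Z=21>20); Ca²⁺ < K⁺ (both 18 e⁻, Z=20>19); K⁺ < Cs⁺ (same group, 2 shells fewer).
Merged order: Ti⁴⁺ < Sc³⁺ < Ca²⁺ < K⁺ < Cs⁺ — Cs⁺ is number 5.

5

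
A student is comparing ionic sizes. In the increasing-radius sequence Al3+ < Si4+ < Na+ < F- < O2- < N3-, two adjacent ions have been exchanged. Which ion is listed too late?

Si4+

Scanning neighbour by neighbour, only Al3+/Si4+ violates a trend: Si4+ and Al3+ share 10 electrons; the higher nuclear charge on Si (Z=14) contracts it more, so Si4+ < Al3+. That makes Si4+ the one sitting a position late relative to where it belongs.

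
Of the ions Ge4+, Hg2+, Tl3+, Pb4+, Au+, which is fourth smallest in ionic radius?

First list Z and electron count for each: Ge4+ (Z=32, 28 e⁻), Pb4+ (Z=82, 78 e⁻), Tl3+ (Z=81, 78 e⁻), Hg2+ (Z=80, 78 e⁻), Au+ (Z=79, 78 e⁻). Ge4+ < Pb4+ (same group, period 4 vs 6); Pb4+ < Tl3+ (isoelectronic, higher Z=82 is smaller); Tl3+ < Hg2+ (isoelectronic, higher Z=81 is smaller); Hg2+ < Au+ (isoelectronic, higher Z=80 is smaller).
That gives Ge4+ < Pb4+ < Tl3+ < Hg2+ < Au+. From the smallest end, number 4 is Hg2+.

Hg2+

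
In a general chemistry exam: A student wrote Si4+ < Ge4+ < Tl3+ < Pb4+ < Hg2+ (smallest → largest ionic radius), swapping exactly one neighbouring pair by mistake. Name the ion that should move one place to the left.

Pb4+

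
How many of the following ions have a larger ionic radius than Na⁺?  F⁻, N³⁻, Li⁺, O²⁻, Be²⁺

3

Be²⁺: 2 e⁻, Z=4, Li⁺: 2 e⁻, Z=3, Na⁺: 10 e⁻, Z=11, F⁻: 10 e⁻, Z=9, O²⁻: 10 e⁻, Z=8, N³⁻: 10 e⁻, Z=7. Be²⁺ < Li⁺ (both 2 e⁻, Z=4>3); Li⁺ < Na⁺ (same group, period 2 vs 3); Na⁺ < F⁻ (isoelectronic, higher Z=11 is smaller); F⁻ < O²⁻ (both 10 e⁻, Z=9>8); O²⁻ < N³⁻ (both 10 e⁻, Z=8>7).
Ordering all of them (including Na⁺) by radius gives Be²⁺ < Li⁺ < Na⁺ < F⁻ < O²⁻ < N³⁻. So 3 are larger.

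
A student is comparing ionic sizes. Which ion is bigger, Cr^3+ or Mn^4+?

Cr^3+

Isoelectronic series (21 e⁻ each). Size is set by nuclear charge: more protons means a smaller ion. Mn^4+ (Z=25), Cr^3+ (Z=24).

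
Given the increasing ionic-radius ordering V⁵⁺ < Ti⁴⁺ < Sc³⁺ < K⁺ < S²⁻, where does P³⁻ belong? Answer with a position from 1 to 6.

These species are isoelectronic with 18 electrons. The only difference is the number of protons: V⁵⁺ (Z=23), Ti⁴⁺ (Z=22), Sc³⁺ (Z=21), K⁺ (Z=19), S²⁻ (Z=16), P³⁻ (Z=15). The strongest nuclear pull (V⁵⁺) gives the smallest ion.
Merged order: V⁵⁺ < Ti⁴⁺ < Sc³⁺ < K⁺ < S²⁻ < P³⁻ — P³⁻ is number 6.

6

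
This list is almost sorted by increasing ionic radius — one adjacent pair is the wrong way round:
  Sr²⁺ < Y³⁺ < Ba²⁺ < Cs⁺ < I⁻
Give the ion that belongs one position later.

Compare adjacent ions: Y³⁺ and Sr²⁺ share 36 electrons; the higher nuclear charge on Y (Z=39) contracts it more, so Y³⁺ < Sr²⁺ — yet in this increasing list Sr²⁺ sits before Y³⁺. Nothing else is reversed, so Sr²⁺ should move one place to the right.

Sr²⁺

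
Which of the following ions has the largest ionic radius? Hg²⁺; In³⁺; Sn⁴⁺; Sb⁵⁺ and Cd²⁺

Hg²⁺

Work out protons and electrons: Sb⁵⁺: 46 e⁻, Z=51, Sn⁴⁺: 46 e⁻, Z=50, In³⁺: 46 e⁻, Z=49, Cd²⁺: 46 e⁻, Z=48, Hg²⁺: 78 e⁻, Z=80. Sb⁵⁺ < Sn⁴⁺ (isoelectronic, higher Z=51 is smaller); Sn⁴⁺ < In³⁺ (isoelectronic, higher Z=50 is smaller); In³⁺ < Cd²⁺ (both 46 e⁻, Z=49>48); Cd²⁺ < Hg²⁺ (same group, 1 shell fewer).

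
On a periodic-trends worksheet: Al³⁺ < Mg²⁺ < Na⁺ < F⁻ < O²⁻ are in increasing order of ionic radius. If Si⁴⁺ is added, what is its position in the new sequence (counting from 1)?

1

All of these have 10 electrons (isoelectronic). With the same electron cloud, the ion with the most protons pulls it in tightest. Nuclear charges: Si⁴⁺ (Z=14), Al³⁺ (Z=13), Mg²⁺ (Z=12), Na⁺ (Z=11), F⁻ (Z=9), O²⁻ (Z=8). Highest Z is smallest.
Merged order: Si⁴⁺ < Al³⁺ < Mg²⁺ < Na⁺ < F⁻ < O²⁻ — Si⁴⁺ is number 1.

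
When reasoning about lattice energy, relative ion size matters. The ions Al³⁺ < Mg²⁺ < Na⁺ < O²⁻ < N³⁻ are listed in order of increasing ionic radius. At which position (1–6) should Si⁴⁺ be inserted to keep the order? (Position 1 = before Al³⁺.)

All of these have 10 electrons (isoelectronic). With the same electron cloud, the ion with the most protons pulls it in tightest. Nuclear charges: Si⁴⁺ (Z=14), Al³⁺ (Z=13), Mg²⁺ (Z=12), Na⁺ (Z=11), O²⁻ (Z=8), N³⁻ (Z=7). Highest Z is smallest.
Merged order: Si⁴⁺ < Al³⁺ < Mg²⁺ < Na⁺ < O²⁻ < N³⁻ — Si⁴⁺ is number 1.

1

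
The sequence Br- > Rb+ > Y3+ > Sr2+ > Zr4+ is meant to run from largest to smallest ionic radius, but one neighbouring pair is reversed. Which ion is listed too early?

Compare adjacent ions: Y3+ and Sr2+ share 36 electrons; the higher nuclear charge on Y (Z=39) contracts it more, so Y3+ < Sr2+ — yet in this decreasing list Y3+ sits before Sr2+. Nothing else is reversed, so Y3+ should move one place to the right.

Y3+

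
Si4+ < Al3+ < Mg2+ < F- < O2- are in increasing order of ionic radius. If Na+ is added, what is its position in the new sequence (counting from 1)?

These species are isoelectronic with 10 electrons. The only difference is the number of protons: Si4+ (Z=14), Al3+ (Z=13), Mg2+ (Z=12), Na+ (Z=11), F- (Z=9), O2- (Z=8). The strongest nuclear pull (Si4+) gives the smallest ion.
The complete sequence is Si4+ < Al3+ < Mg2+ < Na+ < F- < O2-. Na+ sits at position 4.

4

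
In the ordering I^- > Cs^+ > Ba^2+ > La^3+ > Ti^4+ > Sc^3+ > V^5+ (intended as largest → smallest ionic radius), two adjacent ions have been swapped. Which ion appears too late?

The pair Ti^4+, Sc^3+ is the wrong way round — both have 18 electrons but Z(Ti)=22 > Z(Sc)=21, so Ti^4+ should be the smaller of the two. All other adjacent pairs agree with periodic trends, so Sc^3+ is the misplaced ion.

Sc^3+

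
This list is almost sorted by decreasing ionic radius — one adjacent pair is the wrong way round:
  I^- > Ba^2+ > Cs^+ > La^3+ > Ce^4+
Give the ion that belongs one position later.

Ba^2+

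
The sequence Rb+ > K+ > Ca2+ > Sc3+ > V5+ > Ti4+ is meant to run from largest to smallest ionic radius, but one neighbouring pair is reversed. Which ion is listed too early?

V5+

Check each adjacent pair. V5+ and Ti4+ are reversed: V5+ and Ti4+ share 18 electrons; the higher nuclear charge on V (Z=23) contracts it more, so V5+ < Ti4+. No other neighbouring pair contradicts the periodic trends, so V5+ is the ion listed too early.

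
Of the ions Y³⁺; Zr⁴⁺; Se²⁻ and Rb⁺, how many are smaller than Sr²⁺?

All of these have 36 electrons (isoelectronic). With the same electron cloud, the ion with the most protons pulls it in tightest. Nuclear charges: Zr⁴⁺ (Z=40), Y³⁺ (Z=39), Sr²⁺ (Z=38), Rb⁺ (Z=37), Se²⁻ (Z=34). Highest Z is smallest.
Placing each against Sr²⁺: smaller — Zr⁴⁺, Y³⁺; larger — Rb⁺, Se²⁻. So 2 are smaller.

2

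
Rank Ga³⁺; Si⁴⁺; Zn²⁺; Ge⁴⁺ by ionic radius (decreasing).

Zn²⁺ > Ga³⁺ > Ge⁴⁺ > Si⁴⁺

Si⁴⁺: 10 e⁻, Z=14, Ge⁴⁺: 28 e⁻, Z=32, Ga³⁺: 28 e⁻, Z=31, Zn²⁺: 28 e⁻, Z=30. Si⁴⁺ < Ge⁴⁺ (same group, 1 shell fewer); Ge⁴⁺ < Ga³⁺ (isoelectronic, higher Z=32 is smaller); Ga³⁺ < Zn²⁺ (isoelectronic, higher Z=31 is smaller).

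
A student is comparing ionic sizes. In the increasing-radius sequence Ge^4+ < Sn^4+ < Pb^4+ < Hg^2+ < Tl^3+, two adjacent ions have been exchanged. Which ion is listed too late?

Check each adjacent pair. Hg^2+ and Tl^3+ are reversed: they are isoelectronic (78 e⁻) and Tl has more protons than Hg (81 vs 80), making Tl^3+ smaller. No other neighbouring pair contradicts the periodic trends, so Tl^3+ is the ion listed too late.

Tl^3+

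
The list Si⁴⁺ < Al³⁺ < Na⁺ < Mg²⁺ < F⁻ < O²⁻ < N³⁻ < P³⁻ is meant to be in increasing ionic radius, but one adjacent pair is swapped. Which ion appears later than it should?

Check each adjacent pair. Na⁺ and Mg²⁺ are reversed: both have 10 electrons but Z(Mg)=12 > Z(Na)=11, so Mg²⁺ should be the smaller of the two. No other neighbouring pair contradicts the periodic trends, so Mg²⁺ is the ion listed too late.

Mg²⁺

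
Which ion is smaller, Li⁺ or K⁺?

Same group, same charge. Going down the group adds an extra shell of electrons, so the ion gets larger: Li⁺ is highest in the group and smallest.

Li⁺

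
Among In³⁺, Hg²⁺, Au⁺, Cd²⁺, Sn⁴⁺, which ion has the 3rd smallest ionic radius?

Cd²⁺

Electron counts and nuclear charges: Sn⁴⁺: 46 e⁻, Z=50, In³⁺: 46 e⁻, Z=49, Cd²⁺: 46 e⁻, Z=48, Hg²⁺: 78 e⁻, Z=80, Au⁺: 78 e⁻, Z=79. Sn⁴⁺ < In³⁺ (isoelectronic, higher Z=50 is smaller); In³⁺ < Cd²⁺ (isoelectronic, higher Z=49 is smaller); Cd²⁺ < Hg²⁺ (same group, period 5 vs 6); Hg²⁺ < Au⁺ (isoelectronic, higher Z=80 is smaller).
That gives Sn⁴⁺ < In³⁺ < Cd²⁺ < Hg²⁺ < Au⁺. From the smallest end, number 3 is Cd²⁺.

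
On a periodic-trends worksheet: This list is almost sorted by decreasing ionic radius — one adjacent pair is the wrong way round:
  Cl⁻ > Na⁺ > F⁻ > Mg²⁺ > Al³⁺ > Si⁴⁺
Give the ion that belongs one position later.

Scanning neighbour by neighbour, only Na⁺/F⁻ violates a trend: both have 10 electrons but Z(Na)=11 > Z(F)=9, so Na⁺ should be the smaller of the two. That makes Na⁺ the one sitting a position early relative to where it belongs.

Na⁺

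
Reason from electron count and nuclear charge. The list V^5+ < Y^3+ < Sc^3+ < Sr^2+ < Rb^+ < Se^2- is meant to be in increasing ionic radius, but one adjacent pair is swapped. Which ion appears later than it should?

Sc^3+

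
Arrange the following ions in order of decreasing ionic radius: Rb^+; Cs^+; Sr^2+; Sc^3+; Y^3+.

Sc^3+ has 18 e⁻ (Z=21), Y^3+ has 36 e⁻ (Z=39), Sr^2+ has 36 e⁻ (Z=38), Rb^+ has 36 e⁻ (Z=37), Cs^+ has 54 e⁻ (Z=55). Sc^3+ < Y^3+ (same group, period 4 vs 5); Y^3+ < Sr^2+ (isoelectronic, higher Z=39 is smaller); Sr^2+ < Rb^+ (both 36 e⁻, Z=38>37); Rb^+ < Cs^+ (same group, 1 shell fewer).

Cs^+ > Rb^+ > Sr^2+ > Y^3+ > Sc^3+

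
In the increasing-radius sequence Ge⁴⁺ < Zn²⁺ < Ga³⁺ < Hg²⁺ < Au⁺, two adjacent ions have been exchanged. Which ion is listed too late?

Ga³⁺

Compare adjacent ions: they are isoelectronic (28 e⁻) and Ga has more protons than Zn (31 vs 30), making Ga³⁺ smaller — yet in this increasing list Zn²⁺ sits before Ga³⁺. Nothing else is reversed, so Ga³⁺ should move one place to the left.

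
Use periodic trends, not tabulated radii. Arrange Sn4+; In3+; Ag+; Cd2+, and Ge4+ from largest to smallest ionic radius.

Ag+ > Cd2+ > In3+ > Sn4+ > Ge4+

Electron counts and nuclear charges: Ge4+ has 28 e⁻ (Z=32), Sn4+ has 46 e⁻ (Z=50), In3+ has 46 e⁻ (Z=49), Cd2+ has 46 e⁻ (Z=48), Ag+ has 46 e⁻ (Z=47). Ge4+ < Sn4+ (same group, period 4 vs 5); Sn4+ < In3+ (both 46 e⁻, Z=50>49); In3+ < Cd2+ (both 46 e⁻, Z=49>48); Cd2+ < Ag+ (both 46 e⁻, Z=48>47).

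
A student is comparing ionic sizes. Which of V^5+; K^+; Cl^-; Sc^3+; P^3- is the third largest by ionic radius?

Each ion has 18 electrons. The ranking follows nuclear charge in reverse — greater Z gives a smaller radius. V^5+ (Z=23), Sc^3+ (Z=21), K^+ (Z=19), Cl^- (Z=17), P^3- (Z=15).
That gives V^5+ < Sc^3+ < K^+ < Cl^- < P^3-. From the largest end, number 3 is K^+.

K^+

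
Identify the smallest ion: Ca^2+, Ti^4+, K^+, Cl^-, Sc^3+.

Ti^4+

All of these have 18 electrons (isoelectronic). With the same electron cloud, the ion with the most protons pulls it in tightest. Nuclear charges: Ti^4+ (Z=22), Sc^3+ (Z=21), Ca^2+ (Z=20), K^+ (Z=19), Cl^- (Z=17). Highest Z is smallest.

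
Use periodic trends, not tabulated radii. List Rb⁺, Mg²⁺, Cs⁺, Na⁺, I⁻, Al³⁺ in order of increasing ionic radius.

Al³⁺ < Mg²⁺ < Na⁺ < Rb⁺ < Cs⁺ < I⁻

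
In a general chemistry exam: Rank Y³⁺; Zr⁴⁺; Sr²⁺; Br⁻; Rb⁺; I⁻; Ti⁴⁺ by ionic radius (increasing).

Ti⁴⁺ < Zr⁴⁺ < Y³⁺ < Sr²⁺ < Rb⁺ < Br⁻ < I⁻

Electron counts and nuclear charges: Ti⁴⁺ (Z=22, 18 e⁻), Zr⁴⁺ (Z=40, 36 e⁻), Y³⁺ (Z=39, 36 e⁻), Sr²⁺ (Z=38, 36 e⁻), Rb⁺ (Z=37, 36 e⁻), Br⁻ (Z=35, 36 e⁻), I⁻ (Z=53, 54 e⁻). Ti⁴⁺ < Zr⁴⁺ (same group, period 4 vs 5); Zr⁴⁺ < Y³⁺ (isoelectronic, higher Z=40 is smaller); Y³⁺ < Sr²⁺ (isoelectronic, higher Z=39 is smaller); Sr²⁺ < Rb⁺ (both 36 e⁻, Z=38>37); Rb⁺ < Br⁻ (both 36 e⁻, Z=37>35); Br⁻ < I⁻ (same group, 1 shell fewer).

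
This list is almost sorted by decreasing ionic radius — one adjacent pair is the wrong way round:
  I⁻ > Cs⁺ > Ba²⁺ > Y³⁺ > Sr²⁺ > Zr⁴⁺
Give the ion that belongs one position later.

Y³⁺

Check each adjacent pair. Y³⁺ and Sr²⁺ are reversed: they are isoelectronic (36 e⁻) and Y has more protons than Sr (39 vs 38), making Y³⁺ smaller. No other neighbouring pair contradicts the periodic trends, so Y³⁺ is the ion listed too early.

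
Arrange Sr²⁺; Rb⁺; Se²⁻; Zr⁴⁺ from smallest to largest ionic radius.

Zr⁴⁺ < Sr²⁺ < Rb⁺ < Se²⁻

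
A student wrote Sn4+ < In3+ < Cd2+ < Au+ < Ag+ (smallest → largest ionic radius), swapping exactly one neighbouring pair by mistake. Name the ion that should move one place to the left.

Scanning neighbour by neighbour, only Au+/Ag+ violates a trend: same group and charge — period 5 sits above period 6, so Ag+ is smaller. That makes Ag+ the one sitting a position late relative to where it belongs.

Ag+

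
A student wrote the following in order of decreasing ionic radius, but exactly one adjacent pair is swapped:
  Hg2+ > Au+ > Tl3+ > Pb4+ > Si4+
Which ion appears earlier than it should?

Hg2+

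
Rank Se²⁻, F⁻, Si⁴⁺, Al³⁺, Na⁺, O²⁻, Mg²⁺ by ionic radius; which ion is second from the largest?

O²⁻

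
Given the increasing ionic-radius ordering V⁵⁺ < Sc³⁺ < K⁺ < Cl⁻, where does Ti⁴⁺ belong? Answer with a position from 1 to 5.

Each ion has 18 electrons. The ranking follows nuclear charge in reverse — greater Z gives a smaller radius. V⁵⁺ (Z=23), Ti⁴⁺ (Z=22), Sc³⁺ (Z=21), K⁺ (Z=19), Cl⁻ (Z=17).
Merged order: V⁵⁺ < Ti⁴⁺ < Sc³⁺ < K⁺ < Cl⁻ — Ti⁴⁺ is number 2.

2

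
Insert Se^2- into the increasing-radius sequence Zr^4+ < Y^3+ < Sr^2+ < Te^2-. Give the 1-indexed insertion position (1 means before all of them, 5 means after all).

4

Tabulating Z and e⁻: Zr^4+ (Z=40, 36 e⁻), Y^3+ (Z=39, 36 e⁻), Sr^2+ (Z=38, 36 e⁻), Se^2- (Z=34, 36 e⁻), Te^2- (Z=52, 54 e⁻). Zr^4+ < Y^3+ (both 36 e⁻, Z=40>39); Y^3+ < Sr^2+ (isoelectronic, higher Z=39 is smaller); Sr^2+ < Se^2- (isoelectronic, higher Z=38 is smaller); Se^2- < Te^2- (same group, 1 shell fewer).
Putting Se^2- in gives Zr^4+ < Y^3+ < Sr^2+ < Se^2- < Te^2-; it lands at slot 4.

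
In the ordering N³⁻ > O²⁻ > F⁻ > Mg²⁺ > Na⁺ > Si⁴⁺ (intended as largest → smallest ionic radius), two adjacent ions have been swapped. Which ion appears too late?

Check each adjacent pair. Mg²⁺ and Na⁺ are reversed: both have 10 electrons but Z(Mg)=12 > Z(Na)=11, so Mg²⁺ should be the smaller of the two. No other neighbouring pair contradicts the periodic trends, so Na⁺ is the ion listed too late.

Na⁺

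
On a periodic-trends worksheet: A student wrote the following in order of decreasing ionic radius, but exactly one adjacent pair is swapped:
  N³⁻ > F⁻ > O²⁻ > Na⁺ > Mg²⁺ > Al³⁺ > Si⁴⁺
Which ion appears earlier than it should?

Check each adjacent pair. F⁻ and O²⁻ are reversed: they are isoelectronic (10 e⁻) and F has more protons than O (9 vs 8), making F⁻ smaller. No other neighbouring pair contradicts the periodic trends, so F⁻ is the ion listed too early.

F⁻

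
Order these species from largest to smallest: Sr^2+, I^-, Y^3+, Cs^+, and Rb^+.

I^- > Cs^+ > Rb^+ > Sr^2+ > Y^3+

Tabulating Z and e⁻: Y^3+: 36 e⁻, Z=39, Sr^2+: 36 e⁻, Z=38, Rb^+: 36 e⁻, Z=37, Cs^+: 54 e⁻, Z=55, I^-: 54 e⁻, Z=53. Y^3+ < Sr^2+ (both 36 e⁻, Z=39>38); Sr^2+ < Rb^+ (isoelectronic, higher Z=38 is smaller); Rb^+ < Cs^+ (same group, period 5 vs 6); Cs^+ < I^- (isoelectronic, higher Z=55 is smaller).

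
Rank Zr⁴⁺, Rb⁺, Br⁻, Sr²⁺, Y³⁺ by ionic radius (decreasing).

Br⁻ > Rb⁺ > Sr²⁺ > Y³⁺ > Zr⁴⁺

Each ion has 36 electrons. The ranking follows nuclear charge in reverse — greater Z gives a smaller radius. Zr⁴⁺ (Z=40), Y³⁺ (Z=39), Sr²⁺ (Z=38), Rb⁺ (Z=37), Br⁻ (Z=35).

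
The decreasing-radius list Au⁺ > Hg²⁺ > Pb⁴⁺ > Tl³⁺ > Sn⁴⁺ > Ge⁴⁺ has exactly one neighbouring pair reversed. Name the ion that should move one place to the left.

The pair Pb⁴⁺, Tl³⁺ is the wrong way round — Pb⁴⁺ and Tl³⁺ share 78 electrons; the higher nuclear charge on Pb (Z=82) contracts it more, so Pb⁴⁺ < Tl³⁺. All other adjacent pairs agree with periodic trends, so Tl³⁺ is the misplaced ion.

Tl³⁺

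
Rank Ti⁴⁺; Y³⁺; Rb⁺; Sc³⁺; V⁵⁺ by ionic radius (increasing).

Tabulating Z and e⁻: V⁵⁺ has 18 e⁻ (Z=23), Ti⁴⁺ has 18 e⁻ (Z=22), Sc³⁺ has 18 e⁻ (Z=21), Y³⁺ has 36 e⁻ (Z=39), Rb⁺ has 36 e⁻ (Z=37). V⁵⁺ < Ti⁴⁺ (isoelectronic, higher Z=23 is smaller); Ti⁴⁺ < Sc³⁺ (isoelectronic, higher Z=22 is smaller); Sc³⁺ < Y³⁺ (same group, period 4 vs 5); Y³⁺ < Rb⁺ (both 36 e⁻, Z=39>37).

V⁵⁺ < Ti⁴⁺ < Sc³⁺ < Y³⁺ < Rb⁺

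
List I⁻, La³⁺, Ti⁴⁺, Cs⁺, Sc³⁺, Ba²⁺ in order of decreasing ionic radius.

Electron counts and nuclear charges: Ti⁴⁺: 18 e⁻, Z=22, Sc³⁺: 18 e⁻, Z=21, La³⁺: 54 e⁻, Z=57, Ba²⁺: 54 e⁻, Z=56, Cs⁺: 54 e⁻, Z=55, I⁻: 54 e⁻, Z=53. Ti⁴⁺ < Sc³⁺ (both 18 e⁻, Z=22>21); Sc³⁺ < La³⁺ (same group, 2 shells fewer); La³⁺ < Ba²⁺ (isoelectronic, higher Z=57 is smaller); Ba²⁺ < Cs⁺ (isoelectronic, higher Z=56 is smaller); Cs⁺ < I⁻ (isoelectronic, higher Z=55 is smaller).

I⁻ > Cs⁺ > Ba²⁺ > La³⁺ > Sc³⁺ > Ti⁴⁺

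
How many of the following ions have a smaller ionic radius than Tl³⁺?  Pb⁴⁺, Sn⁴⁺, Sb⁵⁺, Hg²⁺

Tabulating Z and e⁻: Sb⁵⁺ has 46 e⁻ (Z=51), Sn⁴⁺ has 46 e⁻ (Z=50), Pb⁴⁺ has 78 e⁻ (Z=82), Tl³⁺ has 78 e⁻ (Z=81), Hg²⁺ has 78 e⁻ (Z=80). Sb⁵⁺ < Sn⁴⁺ (both 46 e⁻, Z=51>50); Sn⁴⁺ < Pb⁴⁺ (same group, 1 shell fewer); Pb⁴⁺ < Tl³⁺ (isoelectronic, higher Z=82 is smaller); Tl³⁺ < Hg²⁺ (both 78 e⁻, Z=81>80).
Overall: Sb⁵⁺ < Sn⁴⁺ < Pb⁴⁺ < Tl³⁺ < Hg²⁺. Tl³⁺ has 3 below it and 1 above. That's 3.

3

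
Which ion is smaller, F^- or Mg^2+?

Each ion has 10 electrons. The ranking follows nuclear charge in reverse — greater Z gives a smaller radius. Mg^2+ (Z=12), F^- (Z=9).

Mg^2+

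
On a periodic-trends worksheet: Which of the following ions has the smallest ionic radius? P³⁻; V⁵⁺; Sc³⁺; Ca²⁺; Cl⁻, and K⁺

V⁵⁺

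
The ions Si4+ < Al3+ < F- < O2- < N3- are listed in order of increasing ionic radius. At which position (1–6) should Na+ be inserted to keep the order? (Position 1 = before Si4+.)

Each ion has 10 electrons. The ranking follows nuclear charge in reverse — greater Z gives a smaller radius. Si4+ (Z=14), Al3+ (Z=13), Na+ (Z=11), F- (Z=9), O2- (Z=8), N3- (Z=7).
With Na+ included the full order is Si4+ < Al3+ < Na+ < F- < O2- < N3-, so it takes position 3.

3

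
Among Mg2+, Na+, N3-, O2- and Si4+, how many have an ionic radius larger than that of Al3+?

4

Each ion has 10 electrons. The ranking follows nuclear charge in reverse — greater Z gives a smaller radius. Si4+ (Z=14), Al3+ (Z=13), Mg2+ (Z=12), Na+ (Z=11), O2- (Z=8), N3- (Z=7).
Ordering all of them (including Al3+) by radius gives Si4+ < Al3+ < Mg2+ < Na+ < O2- < N3-. That's 4.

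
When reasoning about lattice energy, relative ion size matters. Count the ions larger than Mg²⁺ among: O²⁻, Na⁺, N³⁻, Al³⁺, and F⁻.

These species are isoelectronic with 10 electrons. The only difference is the number of protons: Al³⁺ (Z=13), Mg²⁺ (Z=12), Na⁺ (Z=11), F⁻ (Z=9), O²⁻ (Z=8), N³⁻ (Z=7). The strongest nuclear pull (Al³⁺) gives the smallest ion.
Overall: Al³⁺ < Mg²⁺ < Na⁺ < F⁻ < O²⁻ < N³⁻. Mg²⁺ has 1 below it and 4 above. Count: 4.

4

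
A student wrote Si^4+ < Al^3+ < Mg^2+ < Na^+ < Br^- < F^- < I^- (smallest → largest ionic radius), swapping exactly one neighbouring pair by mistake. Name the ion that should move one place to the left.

F^-

The pair Br^-, F^- is the wrong way round — same group and charge — period 2 sits above period 4, so F^- is smaller. All other adjacent pairs agree with periodic trends, so F^- is the misplaced ion.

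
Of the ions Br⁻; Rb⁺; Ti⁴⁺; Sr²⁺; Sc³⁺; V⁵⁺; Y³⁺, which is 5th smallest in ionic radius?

Sr²⁺

Electron counts and nuclear charges: V⁵⁺: 18 e⁻, Z=23, Ti⁴⁺: 18 e⁻, Z=22, Sc³⁺: 18 e⁻, Z=21, Y³⁺: 36 e⁻, Z=39, Sr²⁺: 36 e⁻, Z=38, Rb⁺: 36 e⁻, Z=37, Br⁻: 36 e⁻, Z=35. V⁵⁺ < Ti⁴⁺ (both 18 e⁻, Z=23>22); Ti⁴⁺ < Sc³⁺ (isoelectronic, higher Z=22 is smaller); Sc³⁺ < Y³⁺ (same group, period 4 vs 5); Y³⁺ < Sr²⁺ (both 36 e⁻, Z=39>38); Sr²⁺ < Rb⁺ (both 36 e⁻, Z=38>37); Rb⁺ < Br⁻ (isoelectronic, higher Z=37 is smaller).
So the order is V⁵⁺ < Ti⁴⁺ < Sc³⁺ < Y³⁺ < Sr²⁺ < Rb⁺ < Br⁻; the 5th-smallest ion is Sr²⁺.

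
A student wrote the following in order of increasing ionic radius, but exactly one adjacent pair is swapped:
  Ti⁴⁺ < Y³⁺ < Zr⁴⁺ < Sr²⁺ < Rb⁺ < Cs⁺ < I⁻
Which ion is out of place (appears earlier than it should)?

Y³⁺

The pair Y³⁺, Zr⁴⁺ is the wrong way round — Zr⁴⁺ and Y³⁺ share 36 electrons; the higher nuclear charge on Zr (Z=40) contracts it more, so Zr⁴⁺ < Y³⁺. All other adjacent pairs agree with periodic trends, so Y³⁺ is the misplaced ion.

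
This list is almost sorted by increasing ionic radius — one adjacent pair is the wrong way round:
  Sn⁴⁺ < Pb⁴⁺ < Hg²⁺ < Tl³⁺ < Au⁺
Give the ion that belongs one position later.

Hg²⁺

Compare adjacent ions: they are isoelectronic (78 e⁻) and Tl has more protons than Hg (81 vs 80), making Tl³⁺ smaller — yet in this increasing list Hg²⁺ sits before Tl³⁺. Nothing else is reversed, so Hg²⁺ should move one place to the right.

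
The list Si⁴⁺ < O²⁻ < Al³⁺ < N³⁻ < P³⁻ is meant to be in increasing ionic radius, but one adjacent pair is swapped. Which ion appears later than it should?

The pair O²⁻, Al³⁺ is the wrong way round — Al³⁺ and O²⁻ share 10 electrons; the higher nuclear charge on Al (Z=13) contracts it more, so Al³⁺ < O²⁻. All other adjacent pairs agree with periodic trends, so Al³⁺ is the misplaced ion.

Al³⁺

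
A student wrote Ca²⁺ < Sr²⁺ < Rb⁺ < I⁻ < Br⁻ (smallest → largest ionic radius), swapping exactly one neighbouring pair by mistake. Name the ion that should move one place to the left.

Check each adjacent pair. I⁻ and Br⁻ are reversed: Br⁻ and I⁻ are in one column with the same charge; the lighter period-4 ion has one fewer shell and is smaller. No other neighbouring pair contradicts the periodic trends, so Br⁻ is the ion listed too late.

Br⁻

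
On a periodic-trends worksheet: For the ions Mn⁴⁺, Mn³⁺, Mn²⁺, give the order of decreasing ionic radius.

Same element, different charge: the more highly charged cation has fewer electrons and a greater effective nuclear charge per electron, making Mn⁴⁺ the smallest.

Mn²⁺ > Mn³⁺ > Mn⁴⁺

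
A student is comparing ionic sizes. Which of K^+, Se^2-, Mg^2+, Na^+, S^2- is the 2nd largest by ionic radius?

Work out protons and electrons: Mg^2+ has 10 e⁻ (Z=12), Na^+ has 10 e⁻ (Z=11), K^+ has 18 e⁻ (Z=19), S^2- has 18 e⁻ (Z=16), Se^2- has 36 e⁻ (Z=34). Mg^2+ < Na^+ (both 10 e⁻, Z=12>11); Na^+ < K^+ (same group, period 3 vs 4); K^+ < S^2- (both 18 e⁻, Z=19>16); S^2- < Se^2- (same group, period 3 vs 4).
Full ascending order: Mg^2+ < Na^+ < K^+ < S^2- < Se^2-. Counting from the largest, position 2 is S^2-.

S^2-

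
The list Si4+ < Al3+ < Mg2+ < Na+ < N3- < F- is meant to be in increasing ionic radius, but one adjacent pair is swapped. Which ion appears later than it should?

Scanning neighbour by neighbour, only N3-/F- violates a trend: they are isoelectronic (10 e⁻) and F has more protons than N (9 vs 7), making F- smaller. That makes F- the one sitting a position late relative to where it belongs.

F-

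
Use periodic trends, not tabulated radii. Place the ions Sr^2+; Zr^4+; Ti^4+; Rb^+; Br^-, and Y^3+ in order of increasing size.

Tabulating Z and e⁻: Ti^4+ has 18 e⁻ (Z=22), Zr^4+ has 36 e⁻ (Z=40), Y^3+ has 36 e⁻ (Z=39), Sr^2+ has 36 e⁻ (Z=38), Rb^+ has 36 e⁻ (Z=37), Br^- has 36 e⁻ (Z=35). Ti^4+ < Zr^4+ (same group, 1 shell fewer); Zr^4+ < Y^3+ (isoelectronic, higher Z=40 is smaller); Y^3+ < Sr^2+ (isoelectronic, higher Z=39 is smaller); Sr^2+ < Rb^+ (isoelectronic, higher Z=38 is smaller); Rb^+ < Br^- (both 36 e⁻, Z=37>35).

Ti^4+ < Zr^4+ < Y^3+ < Sr^2+ < Rb^+ < Br^-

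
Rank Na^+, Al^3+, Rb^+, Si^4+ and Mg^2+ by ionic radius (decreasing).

First list Z and electron count for each: Si^4+ (Z=14, 10 e⁻), Al^3+ (Z=13, 10 e⁻), Mg^2+ (Z=12, 10 e⁻), Na^+ (Z=11, 10 e⁻), Rb^+ (Z=37, 36 e⁻). Si^4+ < Al^3+ (isoelectronic, higher Z=14 is smaller); Al^3+ < Mg^2+ (both 10 e⁻, Z=13>12); Mg^2+ < Na^+ (isoelectronic, higher Z=12 is smaller); Na^+ < Rb^+ (same group, period 3 vs 5).

Rb^+ > Na^+ > Mg^2+ > Al^3+ > Si^4+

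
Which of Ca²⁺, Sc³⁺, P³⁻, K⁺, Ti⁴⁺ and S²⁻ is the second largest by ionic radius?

S²⁻

These species are isoelectronic with 18 electrons. The only difference is the number of protons: Ti⁴⁺ (Z=22), Sc³⁺ (Z=21), Ca²⁺ (Z=20), K⁺ (Z=19), S²⁻ (Z=16), P³⁻ (Z=15). The strongest nuclear pull (Ti⁴⁺) gives the smallest ion.
Full ascending order: Ti⁴⁺ < Sc³⁺ < Ca²⁺ < K⁺ < S²⁻ < P³⁻. Counting from the largest, position 2 is S²⁻.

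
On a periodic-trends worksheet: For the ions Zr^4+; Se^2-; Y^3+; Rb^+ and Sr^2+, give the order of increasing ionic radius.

Zr^4+ < Y^3+ < Sr^2+ < Rb^+ < Se^2-

All of these have 36 electrons (isoelectronic). With the same electron cloud, the ion with the most protons pulls it in tightest. Nuclear charges: Zr^4+ (Z=40), Y^3+ (Z=39), Sr^2+ (Z=38), Rb^+ (Z=37), Se^2- (Z=34). Highest Z is smallest.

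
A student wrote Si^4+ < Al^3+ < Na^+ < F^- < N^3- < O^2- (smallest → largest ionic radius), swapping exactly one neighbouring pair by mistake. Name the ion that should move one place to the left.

The pair N^3-, O^2- is the wrong way round — O^2- and N^3- share 10 electrons; the higher nuclear charge on O (Z=8) contracts it more, so O^2- < N^3-. All other adjacent pairs agree with periodic trends, so O^2- is the misplaced ion.

O^2-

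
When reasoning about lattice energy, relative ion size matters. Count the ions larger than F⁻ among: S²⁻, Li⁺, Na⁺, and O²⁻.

2

First list Z and electron count for each: Li⁺ (Z=3, 2 e⁻), Na⁺ (Z=11, 10 e⁻), F⁻ (Z=9, 10 e⁻), O²⁻ (Z=8, 10 e⁻), S²⁻ (Z=16, 18 e⁻). Li⁺ < Na⁺ (same group, 1 shell fewer); Na⁺ < F⁻ (isoelectronic, higher Z=11 is smaller); F⁻ < O²⁻ (isoelectronic, higher Z=9 is smaller); O²⁻ < S²⁻ (same group, 1 shell fewer).
Ordering all of them (including F⁻) by radius gives Li⁺ < Na⁺ < F⁻ < O²⁻ < S²⁻. Count: 2.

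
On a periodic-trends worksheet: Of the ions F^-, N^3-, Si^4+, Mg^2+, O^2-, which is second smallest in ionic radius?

Mg^2+

These species are isoelectronic with 10 electrons. The only difference is the number of protons: Si^4+ (Z=14), Mg^2+ (Z=12), F^- (Z=9), O^2- (Z=8), N^3- (Z=7). The strongest nuclear pull (Si^4+) gives the smallest ion.
Full ascending order: Si^4+ < Mg^2+ < F^- < O^2- < N^3-. Counting from the smallest, position 2 is Mg^2+.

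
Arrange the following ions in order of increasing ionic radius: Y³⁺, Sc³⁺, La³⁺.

Same group, same charge. Going down the group adds an extra shell of electrons, so the ion gets larger: Sc³⁺ is highest in the group and smallest.

Sc³⁺ < Y³⁺ < La³⁺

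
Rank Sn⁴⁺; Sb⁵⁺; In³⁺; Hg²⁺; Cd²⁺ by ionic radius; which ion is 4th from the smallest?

Tabulating Z and e⁻: Sb⁵⁺: 46 e⁻, Z=51, Sn⁴⁺: 46 e⁻, Z=50, In³⁺: 46 e⁻, Z=49, Cd²⁺: 46 e⁻, Z=48, Hg²⁺: 78 e⁻, Z=80. Sb⁵⁺ < Sn⁴⁺ (both 46 e⁻, Z=51>50); Sn⁴⁺ < In³⁺ (isoelectronic, higher Z=50 is smaller); In³⁺ < Cd²⁺ (both 46 e⁻, Z=49>48); Cd²⁺ < Hg²⁺ (same group, 1 shell fewer).
That gives Sb⁵⁺ < Sn⁴⁺ < In³⁺ < Cd²⁺ < Hg²⁺. From the smallest end, number 4 is Cd²⁺.

Cd²⁺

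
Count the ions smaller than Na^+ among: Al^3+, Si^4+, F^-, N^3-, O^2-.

These species are isoelectronic with 10 electrons. The only difference is the number of protons: Si^4+ (Z=14), Al^3+ (Z=13), Na^+ (Z=11), F^- (Z=9), O^2- (Z=8), N^3- (Z=7). The strongest nuclear pull (Si^4+) gives the smallest ion.
Ordering all of them (including Na^+) by radius gives Si^4+ < Al^3+ < Na^+ < F^- < O^2- < N^3-. That's 2.

2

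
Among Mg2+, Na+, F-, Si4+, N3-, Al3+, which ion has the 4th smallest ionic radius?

Na+

All of these have 10 electrons (isoelectronic). With the same electron cloud, the ion with the most protons pulls it in tightest. Nuclear charges: Si4+ (Z=14), Al3+ (Z=13), Mg2+ (Z=12), Na+ (Z=11), F- (Z=9), N3- (Z=7). Highest Z is smallest.
So the order is Si4+ < Al3+ < Mg2+ < Na+ < F- < N3-; the 4th-smallest ion is Na+.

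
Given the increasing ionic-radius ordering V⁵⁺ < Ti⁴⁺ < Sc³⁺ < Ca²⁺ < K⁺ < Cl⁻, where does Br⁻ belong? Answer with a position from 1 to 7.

V⁵⁺ has 18 e⁻ (Z=23), Ti⁴⁺ has 18 e⁻ (Z=22), Sc³⁺ has 18 e⁻ (Z=21), Ca²⁺ has 18 e⁻ (Z=20), K⁺ has 18 e⁻ (Z=19), Cl⁻ has 18 e⁻ (Z=17), Br⁻ has 36 e⁻ (Z=35). V⁵⁺ < Ti⁴⁺ (both 18 e⁻, Z=23>22); Ti⁴⁺ < Sc³⁺ (both 18 e⁻, Z=22>21); Sc³⁺ < Ca²⁺ (isoelectronic, higher Z=21 is smaller); Ca²⁺ < K⁺ (both 18 e⁻, Z=20>19); K⁺ < Cl⁻ (both 18 e⁻, Z=19>17); Cl⁻ < Br⁻ (same group, 1 shell fewer).
Putting Br⁻ in gives V⁵⁺ < Ti⁴⁺ < Sc³⁺ < Ca²⁺ < K⁺ < Cl⁻ < Br⁻; it lands at slot 7.

7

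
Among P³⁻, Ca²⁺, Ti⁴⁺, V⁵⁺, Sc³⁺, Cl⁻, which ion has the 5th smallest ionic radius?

Cl⁻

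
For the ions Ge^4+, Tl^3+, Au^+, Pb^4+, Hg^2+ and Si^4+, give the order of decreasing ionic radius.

Au^+ > Hg^2+ > Tl^3+ > Pb^4+ > Ge^4+ > Si^4+

Electron counts and nuclear charges: Si^4+ has 10 e⁻ (Z=14), Ge^4+ has 28 e⁻ (Z=32), Pb^4+ has 78 e⁻ (Z=82), Tl^3+ has 78 e⁻ (Z=81), Hg^2+ has 78 e⁻ (Z=80), Au^+ has 78 e⁻ (Z=79). Si^4+ < Ge^4+ (same group, 1 shell fewer); Ge^4+ < Pb^4+ (same group, period 4 vs 6); Pb^4+ < Tl^3+ (both 78 e⁻, Z=82>81); Tl^3+ < Hg^2+ (isoelectronic, higher Z=81 is smaller); Hg^2+ < Au^+ (both 78 e⁻, Z=80>79).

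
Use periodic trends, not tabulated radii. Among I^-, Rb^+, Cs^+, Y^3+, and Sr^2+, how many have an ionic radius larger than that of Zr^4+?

5

Work out protons and electrons: Zr^4+ has 36 e⁻ (Z=40), Y^3+ has 36 e⁻ (Z=39), Sr^2+ has 36 e⁻ (Z=38), Rb^+ has 36 e⁻ (Z=37), Cs^+ has 54 e⁻ (Z=55), I^- has 54 e⁻ (Z=53). Zr^4+ < Y^3+ (isoelectronic, higher Z=40 is smaller); Y^3+ < Sr^2+ (both 36 e⁻, Z=39>38); Sr^2+ < Rb^+ (isoelectronic, higher Z=38 is smaller); Rb^+ < Cs^+ (same group, period 5 vs 6); Cs^+ < I^- (both 54 e⁻, Z=55>53).
Overall: Zr^4+ < Y^3+ < Sr^2+ < Rb^+ < Cs^+ < I^-. Zr^4+ has 0 below it and 5 above. Count: 5.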